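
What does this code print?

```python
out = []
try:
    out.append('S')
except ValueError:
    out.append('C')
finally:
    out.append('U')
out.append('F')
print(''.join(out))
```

Execution trace: 'S' (try body, no exception) → 'U' (finally) → 'F' (after the try/except). Output: SUF

Answer: SUF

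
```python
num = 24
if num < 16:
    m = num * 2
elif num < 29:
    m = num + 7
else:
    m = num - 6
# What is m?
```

Trace:
`num = 24` → num = 24
`if num < 16: ...` → num < 16 is False, num < 29 is True → m = 31
So m = 31

Answer: 31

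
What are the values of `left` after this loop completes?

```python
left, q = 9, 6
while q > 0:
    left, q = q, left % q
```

GCD of 9 and 6
`left` takes the values: 9 → 6 → 3

Answer: 3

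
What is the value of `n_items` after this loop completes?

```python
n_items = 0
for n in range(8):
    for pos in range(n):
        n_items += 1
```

Triangle number: 0+1+2+...+7
`n_items` takes the values: 0 → 1 → 2 → 3 → 4 → 5 → 6 → 7 → 8 → 9 → 10 → 11 → 12 → 13 → 14 → 15 → 16 → 17 → 18 → 19 → 20 → 21 → 22 → 23 → 24 → 25 → 26 → 27 → 28

Answer: 28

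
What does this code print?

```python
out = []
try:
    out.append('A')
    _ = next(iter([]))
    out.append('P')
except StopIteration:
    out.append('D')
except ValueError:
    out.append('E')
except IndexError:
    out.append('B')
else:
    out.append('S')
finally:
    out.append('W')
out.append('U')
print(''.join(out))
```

Execution trace: 'A' (try body) → 'D' (except StopIteration) → 'W' (finally) → 'U' (after the try/except). Output: ADWU

Answer: ADWU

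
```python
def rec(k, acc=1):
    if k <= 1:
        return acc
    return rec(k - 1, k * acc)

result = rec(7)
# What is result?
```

Accumulator trace (n, acc): (7, 1) -> (6, 7) -> (5, 42) -> (4, 210) -> (3, 840) -> (2, 2520) -> (1, 5040) -> return 5040

Answer: 5040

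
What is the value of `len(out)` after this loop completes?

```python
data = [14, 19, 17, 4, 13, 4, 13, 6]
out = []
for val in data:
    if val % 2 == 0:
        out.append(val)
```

Count even numbers in [14, 19, 17, 4, 13, 4, 13, 6]
`out` takes the values: [] → [14] → [14, 4] → [14, 4, 4] → [14, 4, 4, 6]
So `len(out)` = 4

Answer: 4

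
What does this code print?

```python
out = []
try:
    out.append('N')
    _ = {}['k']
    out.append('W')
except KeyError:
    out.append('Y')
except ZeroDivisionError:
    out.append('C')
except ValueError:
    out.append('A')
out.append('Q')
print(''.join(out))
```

Execution trace: 'N' (try body) → 'Y' (except KeyError) → 'Q' (after the try/except). Output: NYQ

Answer: NYQ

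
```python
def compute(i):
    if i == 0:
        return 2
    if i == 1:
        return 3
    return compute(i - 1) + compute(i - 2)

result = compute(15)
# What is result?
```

Build up from base cases: compute(0)=2, compute(1)=3, compute(2)=5, compute(3)=8, compute(4)=13, compute(5)=21, compute(6)=34, ..., compute(15)=2584

Answer: 2584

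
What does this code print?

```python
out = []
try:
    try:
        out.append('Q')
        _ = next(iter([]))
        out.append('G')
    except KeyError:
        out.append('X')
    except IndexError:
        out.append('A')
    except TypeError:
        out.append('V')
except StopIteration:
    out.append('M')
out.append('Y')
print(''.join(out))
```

Execution trace: 'Q' (try body) → 'M' (outer except StopIteration) → 'Y' (after the try/except). Output: QMY

Answer: QMY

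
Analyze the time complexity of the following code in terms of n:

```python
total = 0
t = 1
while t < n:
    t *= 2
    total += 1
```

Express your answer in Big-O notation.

Each loop level contributes: log n. Multiplying the contributions gives O(log n).

Answer: O(log n)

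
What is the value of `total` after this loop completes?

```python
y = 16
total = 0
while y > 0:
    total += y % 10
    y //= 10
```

Sum digits of 16
`total` takes the values: 0 → 6 → 7

Answer: 7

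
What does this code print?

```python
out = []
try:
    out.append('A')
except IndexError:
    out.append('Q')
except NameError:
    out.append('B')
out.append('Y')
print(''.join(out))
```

Execution trace: 'A' (try body, no exception) → 'Y' (after the try/except). Output: AY

Answer: AY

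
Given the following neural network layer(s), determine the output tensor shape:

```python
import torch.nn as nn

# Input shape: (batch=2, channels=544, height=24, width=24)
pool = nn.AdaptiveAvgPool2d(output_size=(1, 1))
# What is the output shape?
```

Input: (2, 544, 24, 24) -> Output: (2, 544, 1, 1)

Answer: (2, 544, 1, 1)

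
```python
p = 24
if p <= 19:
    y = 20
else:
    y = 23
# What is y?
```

Trace:
`p = 24` → p = 24
`if p <= 19: ...` → p <= 19 is False, take else branch → y = 23
So y = 23

Answer: 23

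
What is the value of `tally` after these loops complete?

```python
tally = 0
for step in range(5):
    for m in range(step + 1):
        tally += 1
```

Triangle: 1 + 2 + ... + 5
`tally` takes the values: 0 → 1 → 2 → 3 → 4 → 5 → 6 → 7 → 8 → 9 → 10 → 11 → 12 → 13 → 14 → 15

Answer: 15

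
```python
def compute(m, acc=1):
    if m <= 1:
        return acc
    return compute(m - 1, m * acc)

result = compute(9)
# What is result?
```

Accumulator trace (n, acc): (9, 1) -> (8, 9) -> (7, 72) -> (6, 504) -> (5, 3024) -> (4, 15120) -> (3, 60480) -> (2, 181440) -> (1, 362880) -> return 362880

Answer: 362880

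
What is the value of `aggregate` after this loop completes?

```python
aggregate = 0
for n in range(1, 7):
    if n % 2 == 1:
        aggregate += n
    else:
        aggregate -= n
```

Add odd, subtract even
`aggregate` takes the values: 0 → 1 → -1 → 2 → -2 → 3 → -3

Answer: -3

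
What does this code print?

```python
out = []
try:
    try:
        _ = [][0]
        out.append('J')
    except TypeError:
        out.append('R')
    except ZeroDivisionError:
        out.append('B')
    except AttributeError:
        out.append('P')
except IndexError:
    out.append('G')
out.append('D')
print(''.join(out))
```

Execution trace: 'G' (outer except IndexError) → 'D' (after the try/except). Output: GD

Answer: GD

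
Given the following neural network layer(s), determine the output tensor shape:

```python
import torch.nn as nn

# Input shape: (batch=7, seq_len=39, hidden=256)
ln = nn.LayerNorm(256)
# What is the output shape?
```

Input: (7, 39, 256) -> Output: (7, 39, 256)

Answer: (7, 39, 256)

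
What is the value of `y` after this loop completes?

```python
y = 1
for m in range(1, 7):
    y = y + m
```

Start at 1, add 1 through 6
`y` takes the values: 1 → 2 → 4 → 7 → 11 → 16 → 22

Answer: 22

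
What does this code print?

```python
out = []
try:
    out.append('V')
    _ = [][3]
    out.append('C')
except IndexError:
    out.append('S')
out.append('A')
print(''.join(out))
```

Execution trace: 'V' (try body) → 'S' (except IndexError) → 'A' (after the try/except). Output: VSA

Answer: VSA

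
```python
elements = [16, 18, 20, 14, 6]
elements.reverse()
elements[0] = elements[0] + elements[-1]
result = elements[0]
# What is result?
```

Trace:
`elements = [16, 18, 20, 14, 6]` → elements = [16, 18, 20, 14, 6]
`elements.reverse()` → elements = [6, 14, 20, 18, 16]
`elements[0] = elements[0] + elements[-1]` → elements = [22, 14, 20, 18, 16]
`result = elements[0]` → result = 22
So result = 22

Answer: 22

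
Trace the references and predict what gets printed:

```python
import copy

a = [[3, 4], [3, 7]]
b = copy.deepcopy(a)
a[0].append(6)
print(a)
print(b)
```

Key concept: deep copy is fully independent.
Step by step:
`a = [[3, 4], [3, 7]]` → a = [[3, 4], [3, 7]]
`b = copy.deepcopy(a)` → b = [[3, 4], [3, 7]]
`a[0].append(6)` → a = [[3, 4, 6], [3, 7]]
`print(a)` → prints [[3, 4, 6], [3, 7]]
`print(b)` → prints [[3, 4], [3, 7]]

Answer:
[[3, 4, 6], [3, 7]]
[[3, 4], [3, 7]]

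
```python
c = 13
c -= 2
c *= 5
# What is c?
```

Trace:
`c = 13` → c = 13
`c -= 2` → c = 11
`c *= 5` → c = 55
So c = 55

Answer: 55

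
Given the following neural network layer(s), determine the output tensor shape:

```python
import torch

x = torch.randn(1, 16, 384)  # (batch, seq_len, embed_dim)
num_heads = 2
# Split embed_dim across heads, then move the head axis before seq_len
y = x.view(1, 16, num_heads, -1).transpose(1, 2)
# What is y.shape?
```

Input: (1, 16, 384) -> head_dim = 384 // 2 = 192; after view: (1, 16, 2, 192) -> after transpose(1, 2): (1, 2, 16, 192) -> Output: (1, 2, 16, 192)

Answer: (1, 2, 16, 192)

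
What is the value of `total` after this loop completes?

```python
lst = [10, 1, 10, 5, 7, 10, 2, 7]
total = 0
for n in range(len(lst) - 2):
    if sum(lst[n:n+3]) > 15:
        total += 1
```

Count windows with sum > 15
`total` takes the values: 0 → 1 → 2 → 3 → 4 → 5 → 6

Answer: 6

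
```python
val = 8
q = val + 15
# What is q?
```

Trace:
`val = 8` → val = 8
`q = val + 15` → q = 23
So q = 23

Answer: 23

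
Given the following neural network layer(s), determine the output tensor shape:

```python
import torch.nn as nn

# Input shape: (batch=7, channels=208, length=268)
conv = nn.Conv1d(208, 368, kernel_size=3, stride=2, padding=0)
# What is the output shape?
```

Input: (7, 208, 268) -> Output: (7, 368, 133)

Answer: (7, 368, 133)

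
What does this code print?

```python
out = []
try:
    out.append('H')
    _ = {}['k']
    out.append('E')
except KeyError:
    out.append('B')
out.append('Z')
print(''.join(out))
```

Execution trace: 'H' (try body) → 'B' (except KeyError) → 'Z' (after the try/except). Output: HBZ

Answer: HBZ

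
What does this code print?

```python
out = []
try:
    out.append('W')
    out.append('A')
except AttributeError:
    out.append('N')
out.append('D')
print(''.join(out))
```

Execution trace: 'W' (try body) → 'A' (try body, no exception) → 'D' (after the try/except). Output: WAD

Answer: WAD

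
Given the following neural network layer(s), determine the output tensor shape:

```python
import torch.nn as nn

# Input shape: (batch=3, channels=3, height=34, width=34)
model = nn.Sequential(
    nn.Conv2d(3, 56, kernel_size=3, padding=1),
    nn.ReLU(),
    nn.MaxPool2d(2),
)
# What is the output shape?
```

Input: (3, 3, 34, 34) -> after Conv2d: (3, 56, 34, 34) -> after ReLU: (3, 56, 34, 34) -> Output: (3, 56, 17, 17)

Answer: (3, 56, 17, 17)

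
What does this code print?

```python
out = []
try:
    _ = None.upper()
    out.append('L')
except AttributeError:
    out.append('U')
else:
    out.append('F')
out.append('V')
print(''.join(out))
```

Execution trace: 'U' (except AttributeError) → 'V' (after the try/except). Output: UV

Answer: UV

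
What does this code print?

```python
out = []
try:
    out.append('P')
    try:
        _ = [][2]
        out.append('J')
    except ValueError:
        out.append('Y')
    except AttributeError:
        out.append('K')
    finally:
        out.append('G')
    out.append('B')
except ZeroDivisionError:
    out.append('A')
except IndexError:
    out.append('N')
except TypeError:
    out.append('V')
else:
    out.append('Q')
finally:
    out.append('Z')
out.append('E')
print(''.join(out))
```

Execution trace: 'P' (try body) → 'G' (inner finally) → 'N' (except IndexError) → 'Z' (finally) → 'E' (after the try/except). Output: PGNZE

Answer: PGNZE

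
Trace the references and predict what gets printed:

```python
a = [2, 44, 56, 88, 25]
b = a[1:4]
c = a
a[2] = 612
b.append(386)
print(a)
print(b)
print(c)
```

Key concept: slice vs alias.
Step by step:
`a = [2, 44, 56, 88, 25]` → a = [2, 44, 56, 88, 25]
`b = a[1:4]` → b = [44, 56, 88]
`c = a` → c = [2, 44, 56, 88, 25] (same object as a)
`a[2] = 612` → a = [2, 44, 612, 88, 25] (same object as c); c = [2, 44, 612, 88, 25] (same object as a)
`b.append(386)` → b = [44, 56, 88, 386]
`print(a)` → prints [2, 44, 612, 88, 25]
`print(b)` → prints [44, 56, 88, 386]
`print(c)` → prints [2, 44, 612, 88, 25]

Answer:
[2, 44, 612, 88, 25]
[44, 56, 88, 386]
[2, 44, 612, 88, 25]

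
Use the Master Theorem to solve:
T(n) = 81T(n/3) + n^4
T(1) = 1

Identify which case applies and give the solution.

a=81, b=3, f(n)=n^4. log_3(81) = 4. Since c=4 = 4, Case 2 applies: T(n) = Θ(n^log_b(a) · log n) = O(n^4 log n).

Answer: O(n^4 log n) - Case 2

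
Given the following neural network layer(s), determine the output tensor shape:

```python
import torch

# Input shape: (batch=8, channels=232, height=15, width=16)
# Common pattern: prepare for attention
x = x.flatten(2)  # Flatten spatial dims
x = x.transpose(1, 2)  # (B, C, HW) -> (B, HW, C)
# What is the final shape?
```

Input: (8, 232, 15, 16) -> after flatten(2): (8, 232, 240) -> Output: (8, 240, 232)

Answer: (8, 240, 232)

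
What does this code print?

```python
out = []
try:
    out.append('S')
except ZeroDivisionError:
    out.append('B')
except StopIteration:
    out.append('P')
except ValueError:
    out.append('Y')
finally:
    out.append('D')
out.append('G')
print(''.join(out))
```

Execution trace: 'S' (try body, no exception) → 'D' (finally) → 'G' (after the try/except). Output: SDG

Answer: SDG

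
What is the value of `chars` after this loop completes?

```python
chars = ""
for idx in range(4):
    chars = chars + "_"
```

Repeat '_' 4 times
`chars` takes the values: "" → "_" → "__" → "___" → "____"

Answer: "____"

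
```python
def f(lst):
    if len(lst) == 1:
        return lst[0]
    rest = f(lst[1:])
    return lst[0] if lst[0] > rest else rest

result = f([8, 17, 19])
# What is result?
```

Recursive max over [8, 17, 19] = 19

Answer: 19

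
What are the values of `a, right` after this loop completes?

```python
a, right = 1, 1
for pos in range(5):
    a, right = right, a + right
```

Fibonacci: after 5 iterations
`a, right` takes the values: (1, 1) → (1, 2) → (2, 3) → (3, 5) → (5, 8) → (8, 13)

Answer: 8, 13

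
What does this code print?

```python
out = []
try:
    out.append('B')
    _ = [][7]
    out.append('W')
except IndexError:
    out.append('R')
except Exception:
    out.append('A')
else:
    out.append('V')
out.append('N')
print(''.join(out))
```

Execution trace: 'B' (try body) → 'R' (except IndexError) → 'N' (after the try/except). Output: BRN

Answer: BRN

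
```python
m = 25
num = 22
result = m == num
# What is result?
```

Trace:
`m = 25` → m = 25
`num = 22` → num = 22
`result = m == num` → result = False
So result = False

Answer: False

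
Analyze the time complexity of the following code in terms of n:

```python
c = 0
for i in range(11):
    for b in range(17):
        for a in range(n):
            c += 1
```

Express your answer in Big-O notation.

Each loop level contributes: 1 × 1 × n. Multiplying the contributions gives O(n).

Answer: O(n)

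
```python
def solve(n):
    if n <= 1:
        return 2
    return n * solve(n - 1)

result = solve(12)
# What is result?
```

solve(12) = 12 * 11 * 10 * 9 * 8 * 7 * 6 * 5 * 4 * 3 * 2 * 2 = 958003200

Answer: 958003200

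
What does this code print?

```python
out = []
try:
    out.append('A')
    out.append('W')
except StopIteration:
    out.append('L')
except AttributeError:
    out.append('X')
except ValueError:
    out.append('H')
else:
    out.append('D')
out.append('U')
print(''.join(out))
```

Execution trace: 'A' (try body) → 'W' (try body, no exception) → 'D' (else) → 'U' (after the try/except). Output: AWDU

Answer: AWDU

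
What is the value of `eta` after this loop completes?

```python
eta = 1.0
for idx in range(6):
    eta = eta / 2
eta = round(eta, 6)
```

Halving LR 6 times: 1 / 2^6
`eta` takes the values: 1.0 → 0.5 → 0.25 → 0.125 → 0.0625 → 0.03125 → 0.015625

Answer: 0.015625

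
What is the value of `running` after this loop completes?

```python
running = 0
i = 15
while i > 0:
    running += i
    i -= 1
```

Sum 15 down to 1
`running` takes the values: 0 → 15 → 29 → 42 → 54 → 65 → 75 → 84 → 92 → 99 → 105 → 110 → 114 → 117 → 119 → 120

Answer: 120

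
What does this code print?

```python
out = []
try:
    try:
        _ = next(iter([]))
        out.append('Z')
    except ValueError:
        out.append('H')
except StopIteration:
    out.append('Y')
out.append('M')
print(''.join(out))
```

Execution trace: 'Y' (outer except StopIteration) → 'M' (after the try/except). Output: YM

Answer: YM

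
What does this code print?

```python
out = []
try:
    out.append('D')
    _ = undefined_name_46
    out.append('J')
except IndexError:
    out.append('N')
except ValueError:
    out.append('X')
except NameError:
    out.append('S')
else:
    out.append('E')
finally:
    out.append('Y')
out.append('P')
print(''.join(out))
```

Execution trace: 'D' (try body) → 'S' (except NameError) → 'Y' (finally) → 'P' (after the try/except). Output: DSYP

Answer: DSYP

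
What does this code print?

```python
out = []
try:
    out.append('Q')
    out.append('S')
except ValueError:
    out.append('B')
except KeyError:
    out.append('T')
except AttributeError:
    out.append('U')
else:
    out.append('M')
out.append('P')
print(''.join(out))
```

Execution trace: 'Q' (try body) → 'S' (try body, no exception) → 'M' (else) → 'P' (after the try/except). Output: QSMP

Answer: QSMP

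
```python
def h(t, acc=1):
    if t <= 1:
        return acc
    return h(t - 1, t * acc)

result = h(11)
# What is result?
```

Accumulator trace (n, acc): (11, 1) -> (10, 11) -> (9, 110) -> (8, 990) -> (7, 7920) -> (6, 55440) -> (5, 332640) -> (4, 1663200) -> (3, 6652800) -> (2, 19958400) -> (1, 39916800) -> return 39916800

Answer: 39916800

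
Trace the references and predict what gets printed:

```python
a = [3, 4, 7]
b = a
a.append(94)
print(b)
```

Key concept: basic list aliasing.
Step by step:
`a = [3, 4, 7]` → a = [3, 4, 7]
`b = a` → b = [3, 4, 7] (same object as a)
`a.append(94)` → a = [3, 4, 7, 94] (same object as b); b = [3, 4, 7, 94] (same object as a)
`print(b)` → prints [3, 4, 7, 94]

Answer: [3, 4, 7, 94]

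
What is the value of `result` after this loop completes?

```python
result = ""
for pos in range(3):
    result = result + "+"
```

Repeat '+' 3 times
`result` takes the values: "" → "+" → "++" → "+++"

Answer: "+++"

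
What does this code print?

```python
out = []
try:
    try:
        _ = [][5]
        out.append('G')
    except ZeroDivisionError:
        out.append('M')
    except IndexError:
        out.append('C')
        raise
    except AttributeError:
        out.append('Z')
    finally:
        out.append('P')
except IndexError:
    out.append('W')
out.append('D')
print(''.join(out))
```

Execution trace: 'C' (inner except IndexError) → 'P' (inner finally) → 'W' (outer except IndexError) → 'D' (after the try/except). Output: CPWD

Answer: CPWD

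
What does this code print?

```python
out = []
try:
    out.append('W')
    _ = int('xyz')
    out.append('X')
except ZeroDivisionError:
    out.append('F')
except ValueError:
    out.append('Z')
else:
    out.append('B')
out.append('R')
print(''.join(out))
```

Execution trace: 'W' (try body) → 'Z' (except ValueError) → 'R' (after the try/except). Output: WZR

Answer: WZR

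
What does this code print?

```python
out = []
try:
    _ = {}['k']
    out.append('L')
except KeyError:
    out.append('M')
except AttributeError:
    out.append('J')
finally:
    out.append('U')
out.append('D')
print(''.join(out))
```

Execution trace: 'M' (except KeyError) → 'U' (finally) → 'D' (after the try/except). Output: MUD

Answer: MUD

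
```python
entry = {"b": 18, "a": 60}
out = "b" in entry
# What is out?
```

Trace:
`entry = {"b": 18, "a": 60}` → entry = {'b': 18, 'a': 60}
`out = "b" in entry` → out = True
So out = True

Answer: True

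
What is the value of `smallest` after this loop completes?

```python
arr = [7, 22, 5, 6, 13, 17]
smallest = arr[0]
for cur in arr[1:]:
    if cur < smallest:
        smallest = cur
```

Minimum of [7, 22, 5, 6, 13, 17]
`smallest` takes the values: 7 → 5

Answer: 5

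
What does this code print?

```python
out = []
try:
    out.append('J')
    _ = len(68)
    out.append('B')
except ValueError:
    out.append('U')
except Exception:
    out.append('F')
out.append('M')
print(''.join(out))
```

Execution trace: 'J' (try body) → 'F' (except Exception) → 'M' (after the try/except). Output: JFM

Answer: JFM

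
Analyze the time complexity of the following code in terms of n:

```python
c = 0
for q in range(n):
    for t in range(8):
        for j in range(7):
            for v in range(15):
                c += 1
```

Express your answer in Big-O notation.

Each loop level contributes: n × 1 × 1 × 1. Multiplying the contributions gives O(n).

Answer: O(n)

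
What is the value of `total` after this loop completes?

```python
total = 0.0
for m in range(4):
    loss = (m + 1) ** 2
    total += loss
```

Sum of squared losses 1² + 2² + ... + 4²
`total` takes the values: 0.0 → 1.0 → 5.0 → 14.0 → 30.0

Answer: 30.0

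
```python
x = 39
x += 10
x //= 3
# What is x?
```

Trace:
`x = 39` → x = 39
`x += 10` → x = 49
`x //= 3` → x = 16
So x = 16

Answer: 16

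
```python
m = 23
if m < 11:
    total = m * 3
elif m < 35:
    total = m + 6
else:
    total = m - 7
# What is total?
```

Trace:
`m = 23` → m = 23
`if m < 11: ...` → m < 11 is False, m < 35 is True → total = 29
So total = 29

Answer: 29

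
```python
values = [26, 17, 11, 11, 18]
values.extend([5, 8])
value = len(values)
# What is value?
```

Trace:
`values = [26, 17, 11, 11, 18]` → values = [26, 17, 11, 11, 18]
`values.extend([5, 8])` → values = [26, 17, 11, 11, 18, 5, 8]
`value = len(values)` → value = 7
So value = 7

Answer: 7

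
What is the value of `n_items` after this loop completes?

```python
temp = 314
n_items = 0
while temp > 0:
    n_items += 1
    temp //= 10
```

Count digits by repeated division by 10
`n_items` takes the values: 0 → 1 → 2 → 3

Answer: 3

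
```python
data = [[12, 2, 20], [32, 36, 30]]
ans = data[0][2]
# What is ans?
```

Trace:
`data = [[12, 2, 20], [32, 36, 30]]` → data = [[12, 2, 20], [32, 36, 30]]
`ans = data[0][2]` → ans = 20
So ans = 20

Answer: 20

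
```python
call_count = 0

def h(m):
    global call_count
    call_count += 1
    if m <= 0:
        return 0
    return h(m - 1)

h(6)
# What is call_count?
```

Linear recursion stepping by 1: 7 calls from m=6 down to ≤0.

Answer: 7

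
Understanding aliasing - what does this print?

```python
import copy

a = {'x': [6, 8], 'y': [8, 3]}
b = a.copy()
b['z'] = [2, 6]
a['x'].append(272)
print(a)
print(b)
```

Key concept: shallow copy of dict with mutable values.
Step by step:
`a = {'x': [6, 8], 'y': [8, 3]}` → a = {'x': [6, 8], 'y': [8, 3]}
`b = a.copy()` → b = {'x': [6, 8], 'y': [8, 3]}
`b['z'] = [2, 6]` → b = {'x': [6, 8], 'y': [8, 3], 'z': [2, 6]}
`a['x'].append(272)` → a = {'x': [6, 8, 272], 'y': [8, 3]}; b = {'x': [6, 8, 272], 'y': [8, 3], 'z': [2, 6]}
`print(a)` → prints {'x': [6, 8, 272], 'y': [8, 3]}
`print(b)` → prints {'x': [6, 8, 272], 'y': [8, 3], 'z': [2, 6]}

Answer:
{'x': [6, 8, 272], 'y': [8, 3]}
{'x': [6, 8, 272], 'y': [8, 3], 'z': [2, 6]}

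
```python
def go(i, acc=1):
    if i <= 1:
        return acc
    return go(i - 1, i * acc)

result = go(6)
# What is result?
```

Accumulator trace (n, acc): (6, 1) -> (5, 6) -> (4, 30) -> (3, 120) -> (2, 360) -> (1, 720) -> return 720

Answer: 720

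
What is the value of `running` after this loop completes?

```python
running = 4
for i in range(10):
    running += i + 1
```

Start at 4, add 1 to 10 = 59
`running` takes the values: 4 → 5 → 7 → 10 → 14 → 19 → 25 → 32 → 40 → 49 → 59

Answer: 59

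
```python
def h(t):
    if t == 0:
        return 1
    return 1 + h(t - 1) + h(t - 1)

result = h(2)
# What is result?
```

h(t) = 1 + 2·h(t-1), h(0)=1. Closed form: (1+1)·2^2 - 1 = 7.

Answer: 7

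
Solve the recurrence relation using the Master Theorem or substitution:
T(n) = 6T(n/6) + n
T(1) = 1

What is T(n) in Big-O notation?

By Master Theorem: a=6, b=6, f(n)=n. Since log_6(6) = 1 and f(n) = Θ(n^1), Case 2 applies. T(n) = O(n log n).

Answer: O(n log n)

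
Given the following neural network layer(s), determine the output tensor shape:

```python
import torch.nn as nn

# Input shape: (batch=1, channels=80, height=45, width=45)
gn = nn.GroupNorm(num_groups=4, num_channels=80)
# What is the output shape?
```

Input: (1, 80, 45, 45) -> Output: (1, 80, 45, 45)

Answer: (1, 80, 45, 45)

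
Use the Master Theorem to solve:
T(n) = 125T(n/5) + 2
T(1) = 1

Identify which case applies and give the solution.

a=125, b=5, f(n)=2. log_5(125) = 3. Since c=0 < 3, Case 1 applies: T(n) = Θ(n^log_b(a)) = O(n^3).

Answer: O(n^3) - Case 1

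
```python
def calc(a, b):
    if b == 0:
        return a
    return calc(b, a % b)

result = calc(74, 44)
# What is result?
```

calc(74, 44) -> calc(44, 30) -> calc(30, 14) -> calc(14, 2) -> calc(2, 0) -> 2

Answer: 2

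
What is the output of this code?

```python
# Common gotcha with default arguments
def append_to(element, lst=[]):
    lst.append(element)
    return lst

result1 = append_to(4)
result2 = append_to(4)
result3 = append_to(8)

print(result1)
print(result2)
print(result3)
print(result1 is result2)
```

Key concept: mutable default argument gotcha.
Step by step:
`result1 = append_to(4)` → result1 = [4]
`result2 = append_to(4)` → result1 = [4, 4] (same object as result2); result2 = [4, 4] (same object as result1)
`result3 = append_to(8)` → result1 = [4, 4, 8] (same object as result2, result3); result2 = [4, 4, 8] (same object as result1, result3); result3 = [4, 4, 8] (same object as result1, result2)
`print(result1)` → prints [4, 4, 8]
`print(result2)` → prints [4, 4, 8]
`print(result3)` → prints [4, 4, 8]
`print(result1 is result2)` → prints True

Answer:
[4, 4, 8]
[4, 4, 8]
[4, 4, 8]
True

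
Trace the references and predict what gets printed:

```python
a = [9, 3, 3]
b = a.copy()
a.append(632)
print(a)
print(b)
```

Key concept: list.copy() creates independent copy.
Step by step:
`a = [9, 3, 3]` → a = [9, 3, 3]
`b = a.copy()` → b = [9, 3, 3]
`a.append(632)` → a = [9, 3, 3, 632]
`print(a)` → prints [9, 3, 3, 632]
`print(b)` → prints [9, 3, 3]

Answer:
[9, 3, 3, 632]
[9, 3, 3]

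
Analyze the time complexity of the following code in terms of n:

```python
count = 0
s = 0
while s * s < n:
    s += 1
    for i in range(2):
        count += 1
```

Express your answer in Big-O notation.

Each loop level contributes: √n × 1. Multiplying the contributions gives O(√n).

Answer: O(√n)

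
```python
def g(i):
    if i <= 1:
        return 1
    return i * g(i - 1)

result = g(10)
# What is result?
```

g(10) = 10 * 9 * 8 * 7 * 6 * 5 * 4 * 3 * 2 * 1 = 3628800

Answer: 3628800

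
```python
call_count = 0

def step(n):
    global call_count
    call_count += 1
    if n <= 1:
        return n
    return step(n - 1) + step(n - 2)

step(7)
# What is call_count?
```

Calls(n) = 1 + Calls(n-1) + Calls(n-2); Calls(0)=Calls(1)=1. For n=7 this gives 41.

Answer: 41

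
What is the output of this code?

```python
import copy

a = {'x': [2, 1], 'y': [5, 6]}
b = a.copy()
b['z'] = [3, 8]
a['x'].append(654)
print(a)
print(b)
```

Key concept: shallow copy of dict with mutable values.
Step by step:
`a = {'x': [2, 1], 'y': [5, 6]}` → a = {'x': [2, 1], 'y': [5, 6]}
`b = a.copy()` → b = {'x': [2, 1], 'y': [5, 6]}
`b['z'] = [3, 8]` → b = {'x': [2, 1], 'y': [5, 6], 'z': [3, 8]}
`a['x'].append(654)` → a = {'x': [2, 1, 654], 'y': [5, 6]}; b = {'x': [2, 1, 654], 'y': [5, 6], 'z': [3, 8]}
`print(a)` → prints {'x': [2, 1, 654], 'y': [5, 6]}
`print(b)` → prints {'x': [2, 1, 654], 'y': [5, 6], 'z': [3, 8]}

Answer:
{'x': [2, 1, 654], 'y': [5, 6]}
{'x': [2, 1, 654], 'y': [5, 6], 'z': [3, 8]}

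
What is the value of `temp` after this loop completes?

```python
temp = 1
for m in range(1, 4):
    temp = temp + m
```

Start at 1, add 1 through 3
`temp` takes the values: 1 → 2 → 4 → 7

Answer: 7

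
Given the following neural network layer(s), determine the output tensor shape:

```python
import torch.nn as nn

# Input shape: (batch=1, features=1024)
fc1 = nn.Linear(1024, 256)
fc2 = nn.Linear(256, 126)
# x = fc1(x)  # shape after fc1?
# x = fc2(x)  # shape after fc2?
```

Input: (1, 1024) -> after fc1: (1, 256) -> Output: (1, 126)

Answer: (1, 126)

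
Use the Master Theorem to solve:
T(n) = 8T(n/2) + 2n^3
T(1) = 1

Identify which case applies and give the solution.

a=8, b=2, f(n)=2n^3. log_2(8) = 3. Since c=3 = 3, Case 2 applies: T(n) = Θ(n^log_b(a) · log n) = O(n^3 log n).

Answer: O(n^3 log n) - Case 2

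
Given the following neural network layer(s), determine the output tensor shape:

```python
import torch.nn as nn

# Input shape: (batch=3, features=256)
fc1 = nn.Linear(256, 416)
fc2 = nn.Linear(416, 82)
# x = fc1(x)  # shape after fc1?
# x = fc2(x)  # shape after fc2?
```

Input: (3, 256) -> after fc1: (3, 416) -> Output: (3, 82)

Answer: (3, 82)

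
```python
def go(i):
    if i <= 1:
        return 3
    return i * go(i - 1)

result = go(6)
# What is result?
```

go(6) = 6 * 5 * 4 * 3 * 2 * 3 = 2160

Answer: 2160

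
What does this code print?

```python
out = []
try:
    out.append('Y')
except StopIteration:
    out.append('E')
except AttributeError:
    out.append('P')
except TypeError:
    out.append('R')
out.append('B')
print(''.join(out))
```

Execution trace: 'Y' (try body, no exception) → 'B' (after the try/except). Output: YB

Answer: YB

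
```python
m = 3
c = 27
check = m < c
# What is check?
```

Trace:
`m = 3` → m = 3
`c = 27` → c = 27
`check = m < c` → check = True
So check = True

Answer: True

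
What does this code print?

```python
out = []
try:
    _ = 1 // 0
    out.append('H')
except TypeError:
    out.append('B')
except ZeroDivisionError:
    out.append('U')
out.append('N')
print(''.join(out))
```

Execution trace: 'U' (except ZeroDivisionError) → 'N' (after the try/except). Output: UN

Answer: UN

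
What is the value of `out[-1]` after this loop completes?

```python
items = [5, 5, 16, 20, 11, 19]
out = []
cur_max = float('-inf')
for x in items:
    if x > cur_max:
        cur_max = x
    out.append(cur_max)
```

Running max ends at 20
`out` takes the values: [] → [5] → [5, 5] → [5, 5, 16] → [5, 5, 16, 20] → [5, 5, 16, 20, 20] → [5, 5, 16, 20, 20, 20]
So `out[-1]` = 20

Answer: 20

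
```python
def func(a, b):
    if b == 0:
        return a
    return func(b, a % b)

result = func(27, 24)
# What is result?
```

func(27, 24) -> func(24, 3) -> func(3, 0) -> 3

Answer: 3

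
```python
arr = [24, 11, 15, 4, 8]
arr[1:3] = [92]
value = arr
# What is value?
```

Trace:
`arr = [24, 11, 15, 4, 8]` → arr = [24, 11, 15, 4, 8]
`arr[1:3] = [92]` → arr = [24, 92, 4, 8]
`value = arr` → value = [24, 92, 4, 8]
So value = [24, 92, 4, 8]

Answer: [24, 92, 4, 8]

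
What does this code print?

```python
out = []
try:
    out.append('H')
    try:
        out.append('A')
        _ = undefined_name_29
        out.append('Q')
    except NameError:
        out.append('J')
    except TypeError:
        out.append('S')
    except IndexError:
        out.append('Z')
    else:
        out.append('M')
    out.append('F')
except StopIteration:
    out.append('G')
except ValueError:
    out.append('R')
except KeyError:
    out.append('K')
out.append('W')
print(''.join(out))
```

Execution trace: 'H' (try body) → 'A' (inner try body) → 'J' (inner except NameError) → 'F' (try body, no exception) → 'W' (after the try/except). Output: HAJFW

Answer: HAJFW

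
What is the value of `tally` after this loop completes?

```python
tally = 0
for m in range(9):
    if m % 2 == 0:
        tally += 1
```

Count numbers divisible by 2 in range(9)
`tally` takes the values: 0 → 1 → 2 → 3 → 4 → 5

Answer: 5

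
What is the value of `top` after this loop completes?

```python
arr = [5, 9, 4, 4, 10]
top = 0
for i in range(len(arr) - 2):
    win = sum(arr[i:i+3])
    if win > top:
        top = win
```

Max sum of 3-element window in [5, 9, 4, 4, 10]
`top` takes the values: 0 → 18

Answer: 18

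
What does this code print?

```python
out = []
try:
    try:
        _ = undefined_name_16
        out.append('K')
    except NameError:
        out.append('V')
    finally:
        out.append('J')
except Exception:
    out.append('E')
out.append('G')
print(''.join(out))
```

Execution trace: 'V' (inner except NameError) → 'J' (inner finally) → 'G' (after the try/except). Output: VJG

Answer: VJG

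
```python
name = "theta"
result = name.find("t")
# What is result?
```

Trace:
`name = "theta"` → name = 'theta'
`result = name.find("t")` → result = 0
So result = 0

Answer: 0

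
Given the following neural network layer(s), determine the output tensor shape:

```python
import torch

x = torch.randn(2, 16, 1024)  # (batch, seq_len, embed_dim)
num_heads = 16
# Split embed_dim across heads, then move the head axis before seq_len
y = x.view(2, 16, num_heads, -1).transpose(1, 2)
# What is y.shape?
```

Input: (2, 16, 1024) -> head_dim = 1024 // 16 = 64; after view: (2, 16, 16, 64) -> after transpose(1, 2): (2, 16, 16, 64) -> Output: (2, 16, 16, 64)

Answer: (2, 16, 16, 64)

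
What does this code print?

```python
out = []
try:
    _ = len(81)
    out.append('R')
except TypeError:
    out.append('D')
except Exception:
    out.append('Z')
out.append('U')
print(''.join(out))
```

Execution trace: 'D' (except TypeError) → 'U' (after the try/except). Output: DU

Answer: DU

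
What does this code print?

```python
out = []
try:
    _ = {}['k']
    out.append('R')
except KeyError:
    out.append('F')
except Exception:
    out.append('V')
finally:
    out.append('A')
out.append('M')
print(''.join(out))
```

Execution trace: 'F' (except KeyError) → 'A' (finally) → 'M' (after the try/except). Output: FAM

Answer: FAM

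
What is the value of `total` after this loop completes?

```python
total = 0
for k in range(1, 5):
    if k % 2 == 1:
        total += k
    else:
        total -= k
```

Add odd, subtract even
`total` takes the values: 0 → 1 → -1 → 2 → -2

Answer: -2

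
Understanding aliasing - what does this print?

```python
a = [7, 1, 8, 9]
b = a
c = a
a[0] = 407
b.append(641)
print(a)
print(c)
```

Key concept: multiple aliases.
Step by step:
`a = [7, 1, 8, 9]` → a = [7, 1, 8, 9]
`b = a` → b = [7, 1, 8, 9] (same object as a)
`c = a` → c = [7, 1, 8, 9] (same object as a, b)
`a[0] = 407` → a = [407, 1, 8, 9] (same object as b, c); b = [407, 1, 8, 9] (same object as a, c); c = [407, 1, 8, 9] (same object as a, b)
`b.append(641)` → a = [407, 1, 8, 9, 641] (same object as b, c); b = [407, 1, 8, 9, 641] (same object as a, c); c = [407, 1, 8, 9, 641] (same object as a, b)
`print(a)` → prints [407, 1, 8, 9, 641]
`print(c)` → prints [407, 1, 8, 9, 641]

Answer:
[407, 1, 8, 9, 641]
[407, 1, 8, 9, 641]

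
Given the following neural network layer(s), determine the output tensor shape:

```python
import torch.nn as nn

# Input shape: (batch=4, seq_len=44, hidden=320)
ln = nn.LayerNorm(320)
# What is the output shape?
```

Input: (4, 44, 320) -> Output: (4, 44, 320)

Answer: (4, 44, 320)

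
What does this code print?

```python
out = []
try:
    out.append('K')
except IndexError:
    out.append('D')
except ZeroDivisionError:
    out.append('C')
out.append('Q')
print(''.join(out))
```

Execution trace: 'K' (try body, no exception) → 'Q' (after the try/except). Output: KQ

Answer: KQ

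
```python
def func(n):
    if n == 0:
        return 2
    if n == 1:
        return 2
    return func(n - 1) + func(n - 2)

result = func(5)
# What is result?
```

Build up from base cases: func(0)=2, func(1)=2, func(2)=4, func(3)=6, func(4)=10, func(5)=16

Answer: 16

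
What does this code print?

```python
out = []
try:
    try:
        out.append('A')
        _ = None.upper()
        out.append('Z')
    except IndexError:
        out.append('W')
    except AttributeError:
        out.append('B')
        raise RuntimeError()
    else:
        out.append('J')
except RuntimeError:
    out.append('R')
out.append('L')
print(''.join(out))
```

Execution trace: 'A' (inner try body) → 'B' (inner except AttributeError) → 'R' (outer except RuntimeError) → 'L' (after the try/except). Output: ABRL

Answer: ABRL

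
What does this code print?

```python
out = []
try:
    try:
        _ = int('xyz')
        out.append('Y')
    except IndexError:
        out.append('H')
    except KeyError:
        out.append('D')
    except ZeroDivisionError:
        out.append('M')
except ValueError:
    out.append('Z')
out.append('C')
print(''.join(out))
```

Execution trace: 'Z' (outer except ValueError) → 'C' (after the try/except). Output: ZC

Answer: ZC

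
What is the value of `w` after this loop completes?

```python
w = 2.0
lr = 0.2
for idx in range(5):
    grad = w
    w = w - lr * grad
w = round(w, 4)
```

Gradient descent: w = 2.0 * (1 - 0.2)^5
`w` takes the values: 2.0 → 1.6 → 1.28 → 1.024 → 0.8192 → 0.65536 → 0.6554

Answer: 0.6554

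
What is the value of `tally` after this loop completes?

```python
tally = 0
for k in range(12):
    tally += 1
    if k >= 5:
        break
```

Loop breaks when k reaches 5, tally is 6
`tally` takes the values: 0 → 1 → 2 → 3 → 4 → 5 → 6

Answer: 6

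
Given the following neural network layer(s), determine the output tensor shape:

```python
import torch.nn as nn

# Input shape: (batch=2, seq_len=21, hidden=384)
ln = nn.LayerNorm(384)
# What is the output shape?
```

Input: (2, 21, 384) -> Output: (2, 21, 384)

Answer: (2, 21, 384)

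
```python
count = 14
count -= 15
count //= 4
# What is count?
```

Trace:
`count = 14` → count = 14
`count -= 15` → count = -1
`count //= 4` → count = -1
So count = -1

Answer: -1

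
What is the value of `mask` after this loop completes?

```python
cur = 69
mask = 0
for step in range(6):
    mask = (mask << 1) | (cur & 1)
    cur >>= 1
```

Reverse lowest 6 bits of 69
`mask` takes the values: 0 → 1 → 2 → 5 → 10 → 20 → 40

Answer: 40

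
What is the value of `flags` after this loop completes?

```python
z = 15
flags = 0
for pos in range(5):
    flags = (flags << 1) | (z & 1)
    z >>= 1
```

Reverse lowest 5 bits of 15
`flags` takes the values: 0 → 1 → 3 → 7 → 15 → 30

Answer: 30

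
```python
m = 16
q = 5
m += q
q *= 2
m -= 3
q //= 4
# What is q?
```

Trace:
`m = 16` → m = 16
`q = 5` → q = 5
`m += q` → m = 21
`q *= 2` → q = 10
`m -= 3` → m = 18
`q //= 4` → q = 2
So q = 2

Answer: 2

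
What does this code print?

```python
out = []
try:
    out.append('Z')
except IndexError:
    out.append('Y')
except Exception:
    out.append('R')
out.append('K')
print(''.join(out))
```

Execution trace: 'Z' (try body, no exception) → 'K' (after the try/except). Output: ZK

Answer: ZK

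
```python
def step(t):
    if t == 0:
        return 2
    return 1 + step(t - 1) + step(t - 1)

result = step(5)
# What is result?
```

step(t) = 1 + 2·step(t-1), step(0)=2. Closed form: (2+1)·2^5 - 1 = 95.

Answer: 95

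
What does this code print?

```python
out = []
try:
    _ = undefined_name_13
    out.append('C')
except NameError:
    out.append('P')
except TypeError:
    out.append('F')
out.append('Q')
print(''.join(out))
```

Execution trace: 'P' (except NameError) → 'Q' (after the try/except). Output: PQ

Answer: PQ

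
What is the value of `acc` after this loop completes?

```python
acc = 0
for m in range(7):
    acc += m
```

Sum of 0 to 6 = 21
`acc` takes the values: 0 → 1 → 3 → 6 → 10 → 15 → 21

Answer: 21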